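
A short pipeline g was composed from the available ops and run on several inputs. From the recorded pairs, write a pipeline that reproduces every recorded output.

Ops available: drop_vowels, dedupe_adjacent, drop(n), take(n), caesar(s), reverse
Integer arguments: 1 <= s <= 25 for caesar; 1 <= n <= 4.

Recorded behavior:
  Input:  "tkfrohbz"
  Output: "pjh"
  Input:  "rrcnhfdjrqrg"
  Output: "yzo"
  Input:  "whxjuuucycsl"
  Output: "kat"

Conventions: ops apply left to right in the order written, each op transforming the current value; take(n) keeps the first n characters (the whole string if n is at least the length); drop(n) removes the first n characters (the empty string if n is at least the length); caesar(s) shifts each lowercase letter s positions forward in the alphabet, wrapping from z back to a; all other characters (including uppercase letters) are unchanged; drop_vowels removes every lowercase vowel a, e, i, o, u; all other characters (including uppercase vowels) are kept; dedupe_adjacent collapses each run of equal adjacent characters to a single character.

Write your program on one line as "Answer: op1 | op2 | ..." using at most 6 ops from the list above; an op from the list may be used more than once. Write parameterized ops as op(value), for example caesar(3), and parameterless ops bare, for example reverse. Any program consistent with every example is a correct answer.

caesar(6) | reverse | take(3) | caesar(2) | reverse

Check, running the answer program on each example:
  "tkfrohbz" -> "zqlxunhf" -> "fhnuxlqz" -> "fhn" -> "hjp" -> "pjh"
  "rrcnhfdjrqrg" -> "xxitnljpxwxm" -> "mxwxpjlntixx" -> "mxw" -> "ozy" -> "yzo"
  "whxjuuucycsl" -> "cndpaaaieiyr" -> "ryieiaaapdnc" -> "ryi" -> "tak" -> "kat"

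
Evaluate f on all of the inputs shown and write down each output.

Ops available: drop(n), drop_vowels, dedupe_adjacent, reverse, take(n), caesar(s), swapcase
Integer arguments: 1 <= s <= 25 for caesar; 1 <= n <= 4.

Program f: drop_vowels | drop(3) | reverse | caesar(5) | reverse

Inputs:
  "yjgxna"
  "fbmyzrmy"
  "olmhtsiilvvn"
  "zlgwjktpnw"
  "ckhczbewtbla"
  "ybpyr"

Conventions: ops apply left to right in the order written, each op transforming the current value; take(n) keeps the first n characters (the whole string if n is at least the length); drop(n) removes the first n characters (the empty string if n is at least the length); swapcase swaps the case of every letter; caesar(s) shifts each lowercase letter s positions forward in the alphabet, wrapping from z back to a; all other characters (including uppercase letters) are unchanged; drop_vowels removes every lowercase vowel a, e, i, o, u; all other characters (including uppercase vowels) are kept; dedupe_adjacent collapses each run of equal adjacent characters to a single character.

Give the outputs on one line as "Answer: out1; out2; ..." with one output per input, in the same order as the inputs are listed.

Execution, op by op:
  "yjgxna" -> "yjgxn" -> "xn" -> "nx" -> "sc" -> "cs"
  "fbmyzrmy" -> "fbmyzrmy" -> "yzrmy" -> "ymrzy" -> "drwed" -> "dewrd"
  "olmhtsiilvvn" -> "lmhtslvvn" -> "tslvvn" -> "nvvlst" -> "saaqxy" -> "yxqaas"
  "zlgwjktpnw" -> "zlgwjktpnw" -> "wjktpnw" -> "wnptkjw" -> "bsuypob" -> "bopyusb"
  "ckhczbewtbla" -> "ckhczbwtbl" -> "czbwtbl" -> "lbtwbzc" -> "qgybgeh" -> "hegbygq"
  "ybpyr" -> "ybpyr" -> "yr" -> "ry" -> "wd" -> "dw"

"cs"; "dewrd"; "yxqaas"; "bopyusb"; "hegbygq"; "dw"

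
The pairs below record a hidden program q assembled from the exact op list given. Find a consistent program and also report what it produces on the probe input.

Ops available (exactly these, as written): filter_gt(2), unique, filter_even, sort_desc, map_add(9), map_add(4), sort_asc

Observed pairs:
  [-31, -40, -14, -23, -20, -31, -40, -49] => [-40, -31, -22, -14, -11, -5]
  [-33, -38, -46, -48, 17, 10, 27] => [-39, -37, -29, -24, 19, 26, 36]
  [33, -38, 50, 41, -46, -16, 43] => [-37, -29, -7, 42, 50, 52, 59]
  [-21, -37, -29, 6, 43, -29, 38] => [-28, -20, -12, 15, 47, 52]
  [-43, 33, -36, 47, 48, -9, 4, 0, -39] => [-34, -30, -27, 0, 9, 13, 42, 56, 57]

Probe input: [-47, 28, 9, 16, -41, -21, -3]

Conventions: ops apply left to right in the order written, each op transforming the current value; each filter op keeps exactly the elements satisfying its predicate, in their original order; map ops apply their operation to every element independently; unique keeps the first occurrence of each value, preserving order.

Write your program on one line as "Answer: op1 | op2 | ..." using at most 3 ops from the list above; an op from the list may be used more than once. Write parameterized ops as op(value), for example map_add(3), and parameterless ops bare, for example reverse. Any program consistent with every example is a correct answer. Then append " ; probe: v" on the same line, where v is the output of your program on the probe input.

sort_asc | unique | map_add(9) ; probe: [-38, -32, -12, 6, 18, 25, 37]

Check, running the answer program on each example:
  [-31, -40, -14, -23, -20, -31, -40, -49] -> [-49, -40, -40, -31, -31, -23, -20, -14] -> [-49, -40, -31, -23, -20, -14] -> [-40, -31, -22, -14, -11, -5]
  [-33, -38, -46, -48, 17, 10, 27] -> [-48, -46, -38, -33, 10, 17, 27] -> [-48, -46, -38, -33, 10, 17, 27] -> [-39, -37, -29, -24, 19, 26, 36]
  [33, -38, 50, 41, -46, -16, 43] -> [-46, -38, -16, 33, 41, 43, 50] -> [-46, -38, -16, 33, 41, 43, 50] -> [-37, -29, -7, 42, 50, 52, 59]
  [-21, -37, -29, 6, 43, -29, 38] -> [-37, -29, -29, -21, 6, 38, 43] -> [-37, -29, -21, 6, 38, 43] -> [-28, -20, -12, 15, 47, 52]
  [-43, 33, -36, 47, 48, -9, 4, 0, -39] -> [-43, -39, -36, -9, 0, 4, 33, 47, 48] -> [-43, -39, -36, -9, 0, 4, 33, 47, 48] -> [-34, -30, -27, 0, 9, 13, 42, 56, 57]
  probe: [-47, 28, 9, 16, -41, -21, -3] -> [-47, -41, -21, -3, 9, 16, 28] -> [-47, -41, -21, -3, 9, 16, 28] -> [-38, -32, -12, 6, 18, 25, 37]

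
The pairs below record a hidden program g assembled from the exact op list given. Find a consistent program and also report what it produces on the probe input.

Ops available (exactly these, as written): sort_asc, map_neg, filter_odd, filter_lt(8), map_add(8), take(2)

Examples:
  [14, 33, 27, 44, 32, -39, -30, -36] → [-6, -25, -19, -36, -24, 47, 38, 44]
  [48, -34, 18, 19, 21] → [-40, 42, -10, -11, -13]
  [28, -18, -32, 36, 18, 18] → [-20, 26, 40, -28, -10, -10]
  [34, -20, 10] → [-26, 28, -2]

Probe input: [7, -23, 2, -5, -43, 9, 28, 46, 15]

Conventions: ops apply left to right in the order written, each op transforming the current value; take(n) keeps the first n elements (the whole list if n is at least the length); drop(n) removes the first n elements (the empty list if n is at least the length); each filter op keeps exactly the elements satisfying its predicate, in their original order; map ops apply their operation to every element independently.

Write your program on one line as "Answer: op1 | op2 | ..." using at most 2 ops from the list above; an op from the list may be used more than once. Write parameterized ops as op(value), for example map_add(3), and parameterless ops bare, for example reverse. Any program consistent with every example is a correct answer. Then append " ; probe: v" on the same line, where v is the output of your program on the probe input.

map_neg | map_add(8) ; probe: [1, 31, 6, 13, 51, -1, -20, -38, -7]

Check, running the answer program on each example:
  [14, 33, 27, 44, 32, -39, -30, -36] -> [-14, -33, -27, -44, -32, 39, 30, 36] -> [-6, -25, -19, -36, -24, 47, 38, 44]
  [48, -34, 18, 19, 21] -> [-48, 34, -18, -19, -21] -> [-40, 42, -10, -11, -13]
  [28, -18, -32, 36, 18, 18] -> [-28, 18, 32, -36, -18, -18] -> [-20, 26, 40, -28, -10, -10]
  [34, -20, 10] -> [-34, 20, -10] -> [-26, 28, -2]
  probe: [7, -23, 2, -5, -43, 9, 28, 46, 15] -> [-7, 23, -2, 5, 43, -9, -28, -46, -15] -> [1, 31, 6, 13, 51, -1, -20, -38, -7]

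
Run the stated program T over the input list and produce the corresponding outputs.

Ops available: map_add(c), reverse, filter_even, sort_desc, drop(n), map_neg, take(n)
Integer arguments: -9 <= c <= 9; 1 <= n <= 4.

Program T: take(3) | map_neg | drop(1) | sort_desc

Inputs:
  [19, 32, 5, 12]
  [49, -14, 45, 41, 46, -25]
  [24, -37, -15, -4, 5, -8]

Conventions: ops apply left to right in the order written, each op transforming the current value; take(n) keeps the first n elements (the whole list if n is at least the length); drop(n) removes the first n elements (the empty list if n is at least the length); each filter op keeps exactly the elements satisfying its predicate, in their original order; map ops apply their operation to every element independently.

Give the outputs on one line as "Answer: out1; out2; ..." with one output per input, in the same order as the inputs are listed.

[-5, -32]; [14, -45]; [37, 15]

Execution, op by op:
  [19, 32, 5, 12] -> [19, 32, 5] -> [-19, -32, -5] -> [-32, -5] -> [-5, -32]
  [49, -14, 45, 41, 46, -25] -> [49, -14, 45] -> [-49, 14, -45] -> [14, -45] -> [14, -45]
  [24, -37, -15, -4, 5, -8] -> [24, -37, -15] -> [-24, 37, 15] -> [37, 15] -> [37, 15]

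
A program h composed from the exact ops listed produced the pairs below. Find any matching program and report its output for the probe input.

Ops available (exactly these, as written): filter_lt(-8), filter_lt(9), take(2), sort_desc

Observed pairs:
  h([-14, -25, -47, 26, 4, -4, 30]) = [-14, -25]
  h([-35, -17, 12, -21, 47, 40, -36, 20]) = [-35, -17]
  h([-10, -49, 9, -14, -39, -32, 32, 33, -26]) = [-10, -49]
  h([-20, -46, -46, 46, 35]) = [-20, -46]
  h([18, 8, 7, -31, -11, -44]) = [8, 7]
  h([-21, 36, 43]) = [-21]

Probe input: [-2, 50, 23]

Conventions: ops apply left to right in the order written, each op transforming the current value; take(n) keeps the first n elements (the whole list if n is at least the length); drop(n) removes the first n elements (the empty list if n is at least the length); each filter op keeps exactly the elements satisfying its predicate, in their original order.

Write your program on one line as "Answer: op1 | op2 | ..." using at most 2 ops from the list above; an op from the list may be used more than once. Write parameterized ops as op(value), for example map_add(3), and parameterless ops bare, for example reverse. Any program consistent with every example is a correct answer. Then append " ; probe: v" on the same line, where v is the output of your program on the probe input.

filter_lt(9) | take(2) ; probe: [-2]

Check, running the answer program on each example:
  [-14, -25, -47, 26, 4, -4, 30] -> [-14, -25, -47, 4, -4] -> [-14, -25]
  [-35, -17, 12, -21, 47, 40, -36, 20] -> [-35, -17, -21, -36] -> [-35, -17]
  [-10, -49, 9, -14, -39, -32, 32, 33, -26] -> [-10, -49, -14, -39, -32, -26] -> [-10, -49]
  [-20, -46, -46, 46, 35] -> [-20, -46, -46] -> [-20, -46]
  [18, 8, 7, -31, -11, -44] -> [8, 7, -31, -11, -44] -> [8, 7]
  [-21, 36, 43] -> [-21] -> [-21]
  probe: [-2, 50, 23] -> [-2] -> [-2]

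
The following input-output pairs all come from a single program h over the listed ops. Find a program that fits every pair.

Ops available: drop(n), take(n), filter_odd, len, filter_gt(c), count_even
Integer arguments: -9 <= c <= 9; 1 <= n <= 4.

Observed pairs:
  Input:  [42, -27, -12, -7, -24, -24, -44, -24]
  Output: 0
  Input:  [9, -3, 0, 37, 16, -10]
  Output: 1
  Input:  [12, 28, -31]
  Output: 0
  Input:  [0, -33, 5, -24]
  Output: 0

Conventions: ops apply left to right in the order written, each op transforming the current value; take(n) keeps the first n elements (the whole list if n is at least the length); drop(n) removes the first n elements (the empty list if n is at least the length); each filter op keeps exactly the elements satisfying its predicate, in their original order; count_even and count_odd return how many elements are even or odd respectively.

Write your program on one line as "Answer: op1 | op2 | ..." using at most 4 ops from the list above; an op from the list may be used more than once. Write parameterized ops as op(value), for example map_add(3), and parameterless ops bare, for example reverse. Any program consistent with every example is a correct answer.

filter_gt(9) | filter_odd | len

Check, running the answer program on each example:
  [42, -27, -12, -7, -24, -24, -44, -24] -> [42] -> [] -> 0
  [9, -3, 0, 37, 16, -10] -> [37, 16] -> [37] -> 1
  [12, 28, -31] -> [12, 28] -> [] -> 0
  [0, -33, 5, -24] -> [] -> [] -> 0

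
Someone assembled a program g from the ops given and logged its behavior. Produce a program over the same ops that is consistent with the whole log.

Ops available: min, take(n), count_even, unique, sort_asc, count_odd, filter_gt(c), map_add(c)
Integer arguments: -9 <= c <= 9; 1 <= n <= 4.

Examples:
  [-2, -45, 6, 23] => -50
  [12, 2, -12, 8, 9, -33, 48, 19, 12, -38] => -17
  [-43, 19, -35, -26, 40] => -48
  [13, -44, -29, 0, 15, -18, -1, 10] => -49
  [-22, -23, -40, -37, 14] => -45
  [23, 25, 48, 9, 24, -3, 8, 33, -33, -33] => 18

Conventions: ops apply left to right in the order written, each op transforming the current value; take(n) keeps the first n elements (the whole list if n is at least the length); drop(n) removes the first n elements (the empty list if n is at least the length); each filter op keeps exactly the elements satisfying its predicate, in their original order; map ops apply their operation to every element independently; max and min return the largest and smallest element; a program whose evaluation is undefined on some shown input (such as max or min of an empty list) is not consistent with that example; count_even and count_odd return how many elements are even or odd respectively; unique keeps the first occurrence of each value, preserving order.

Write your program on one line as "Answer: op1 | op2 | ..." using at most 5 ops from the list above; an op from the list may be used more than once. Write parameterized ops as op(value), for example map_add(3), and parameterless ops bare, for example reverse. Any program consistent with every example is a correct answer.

map_add(-5) | take(3) | sort_asc | min

Check, running the answer program on each example:
  [-2, -45, 6, 23] -> [-7, -50, 1, 18] -> [-7, -50, 1] -> [-50, -7, 1] -> -50
  [12, 2, -12, 8, 9, -33, 48, 19, 12, -38] -> [7, -3, -17, 3, 4, -38, 43, 14, 7, -43] -> [7, -3, -17] -> [-17, -3, 7] -> -17
  [-43, 19, -35, -26, 40] -> [-48, 14, -40, -31, 35] -> [-48, 14, -40] -> [-48, -40, 14] -> -48
  [13, -44, -29, 0, 15, -18, -1, 10] -> [8, -49, -34, -5, 10, -23, -6, 5] -> [8, -49, -34] -> [-49, -34, 8] -> -49
  [-22, -23, -40, -37, 14] -> [-27, -28, -45, -42, 9] -> [-27, -28, -45] -> [-45, -28, -27] -> -45
  [23, 25, 48, 9, 24, -3, 8, 33, -33, -33] -> [18, 20, 43, 4, 19, -8, 3, 28, -38, -38] -> [18, 20, 43] -> [18, 20, 43] -> 18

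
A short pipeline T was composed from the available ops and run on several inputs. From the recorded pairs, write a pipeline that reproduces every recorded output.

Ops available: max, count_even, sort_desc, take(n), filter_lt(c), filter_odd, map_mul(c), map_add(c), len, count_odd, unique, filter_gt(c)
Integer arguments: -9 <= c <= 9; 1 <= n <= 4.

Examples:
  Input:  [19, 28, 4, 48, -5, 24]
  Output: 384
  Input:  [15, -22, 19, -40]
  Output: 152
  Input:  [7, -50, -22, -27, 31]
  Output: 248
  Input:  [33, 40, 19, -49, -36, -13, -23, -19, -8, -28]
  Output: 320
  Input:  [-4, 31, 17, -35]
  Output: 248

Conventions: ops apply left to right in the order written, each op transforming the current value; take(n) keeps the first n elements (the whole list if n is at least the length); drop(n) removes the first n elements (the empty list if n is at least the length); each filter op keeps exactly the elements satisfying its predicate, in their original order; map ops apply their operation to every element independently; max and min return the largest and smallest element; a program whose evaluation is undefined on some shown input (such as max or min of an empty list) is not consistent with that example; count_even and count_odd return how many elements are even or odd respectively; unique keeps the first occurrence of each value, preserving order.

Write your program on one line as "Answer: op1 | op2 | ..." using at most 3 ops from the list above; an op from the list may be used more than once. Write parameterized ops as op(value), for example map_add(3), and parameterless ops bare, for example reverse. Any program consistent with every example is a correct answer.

map_mul(8) | max

Check, running the answer program on each example:
  [19, 28, 4, 48, -5, 24] -> [152, 224, 32, 384, -40, 192] -> 384
  [15, -22, 19, -40] -> [120, -176, 152, -320] -> 152
  [7, -50, -22, -27, 31] -> [56, -400, -176, -216, 248] -> 248
  [33, 40, 19, -49, -36, -13, -23, -19, -8, -28] -> [264, 320, 152, -392, -288, -104, -184, -152, -64, -224] -> 320
  [-4, 31, 17, -35] -> [-32, 248, 136, -280] -> 248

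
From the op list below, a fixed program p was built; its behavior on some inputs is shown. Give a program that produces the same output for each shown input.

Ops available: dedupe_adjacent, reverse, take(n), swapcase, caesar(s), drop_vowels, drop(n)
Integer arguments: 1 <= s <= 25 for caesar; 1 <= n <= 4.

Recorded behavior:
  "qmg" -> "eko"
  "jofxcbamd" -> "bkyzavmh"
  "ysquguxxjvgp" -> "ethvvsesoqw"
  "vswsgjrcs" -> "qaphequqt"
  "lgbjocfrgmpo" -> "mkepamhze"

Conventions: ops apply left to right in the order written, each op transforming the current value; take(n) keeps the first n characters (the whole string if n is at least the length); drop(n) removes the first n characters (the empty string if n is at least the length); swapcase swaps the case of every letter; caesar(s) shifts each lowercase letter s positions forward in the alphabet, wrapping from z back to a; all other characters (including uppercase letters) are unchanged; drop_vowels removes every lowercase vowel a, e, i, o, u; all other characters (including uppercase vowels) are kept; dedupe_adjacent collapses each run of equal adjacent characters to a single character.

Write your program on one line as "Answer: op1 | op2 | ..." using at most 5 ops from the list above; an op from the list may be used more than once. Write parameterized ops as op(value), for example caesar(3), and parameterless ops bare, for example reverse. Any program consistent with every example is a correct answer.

caesar(15) | drop_vowels | caesar(9) | reverse

Check, running the answer program on each example:
  "qmg" -> "fbv" -> "fbv" -> "oke" -> "eko"
  "jofxcbamd" -> "ydumrqpbs" -> "ydmrqpbs" -> "hmvazykb" -> "bkyzavmh"
  "ysquguxxjvgp" -> "nhfjvjmmykve" -> "nhfjvjmmykv" -> "wqosesvvhte" -> "ethvvsesoqw"
  "vswsgjrcs" -> "khlhvygrh" -> "khlhvygrh" -> "tquqehpaq" -> "qaphequqt"
  "lgbjocfrgmpo" -> "avqydrugvbed" -> "vqydrgvbd" -> "ezhmapekm" -> "mkepamhze"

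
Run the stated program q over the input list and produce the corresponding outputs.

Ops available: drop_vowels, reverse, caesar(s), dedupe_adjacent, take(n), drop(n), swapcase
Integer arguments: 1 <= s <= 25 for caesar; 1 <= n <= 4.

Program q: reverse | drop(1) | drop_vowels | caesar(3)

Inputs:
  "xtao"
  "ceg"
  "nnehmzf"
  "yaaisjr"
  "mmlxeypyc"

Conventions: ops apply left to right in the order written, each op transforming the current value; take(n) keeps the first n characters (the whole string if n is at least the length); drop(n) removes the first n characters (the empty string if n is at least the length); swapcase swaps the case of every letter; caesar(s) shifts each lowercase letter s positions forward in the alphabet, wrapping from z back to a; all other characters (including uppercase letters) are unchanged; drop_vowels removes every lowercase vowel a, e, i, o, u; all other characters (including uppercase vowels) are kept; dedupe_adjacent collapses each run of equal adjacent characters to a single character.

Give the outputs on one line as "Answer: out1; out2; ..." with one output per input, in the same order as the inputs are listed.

Execution, op by op:
  "xtao" -> "oatx" -> "atx" -> "tx" -> "wa"
  "ceg" -> "gec" -> "ec" -> "c" -> "f"
  "nnehmzf" -> "fzmhenn" -> "zmhenn" -> "zmhnn" -> "cpkqq"
  "yaaisjr" -> "rjsiaay" -> "jsiaay" -> "jsy" -> "mvb"
  "mmlxeypyc" -> "cypyexlmm" -> "ypyexlmm" -> "ypyxlmm" -> "bsbaopp"

"wa"; "f"; "cpkqq"; "mvb"; "bsbaopp"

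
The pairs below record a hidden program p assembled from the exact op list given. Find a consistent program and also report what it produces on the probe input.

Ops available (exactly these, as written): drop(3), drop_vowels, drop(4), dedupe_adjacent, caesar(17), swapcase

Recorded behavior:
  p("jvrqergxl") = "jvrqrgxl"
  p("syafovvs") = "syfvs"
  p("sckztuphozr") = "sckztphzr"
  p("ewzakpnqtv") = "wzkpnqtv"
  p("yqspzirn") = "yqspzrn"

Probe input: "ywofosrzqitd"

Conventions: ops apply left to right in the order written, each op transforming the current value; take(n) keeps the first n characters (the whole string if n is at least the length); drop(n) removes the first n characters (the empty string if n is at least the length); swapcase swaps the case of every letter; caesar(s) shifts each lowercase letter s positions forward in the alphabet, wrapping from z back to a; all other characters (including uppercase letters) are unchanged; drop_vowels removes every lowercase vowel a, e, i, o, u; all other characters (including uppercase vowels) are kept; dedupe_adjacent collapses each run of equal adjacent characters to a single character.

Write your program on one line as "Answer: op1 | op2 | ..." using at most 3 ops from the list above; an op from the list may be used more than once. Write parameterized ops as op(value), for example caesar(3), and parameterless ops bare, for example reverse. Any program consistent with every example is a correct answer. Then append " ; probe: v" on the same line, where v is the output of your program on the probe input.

dedupe_adjacent | drop_vowels ; probe: "ywfsrzqtd"

Check, running the answer program on each example:
  "jvrqergxl" -> "jvrqergxl" -> "jvrqrgxl"
  "syafovvs" -> "syafovs" -> "syfvs"
  "sckztuphozr" -> "sckztuphozr" -> "sckztphzr"
  "ewzakpnqtv" -> "ewzakpnqtv" -> "wzkpnqtv"
  "yqspzirn" -> "yqspzirn" -> "yqspzrn"
  probe: "ywofosrzqitd" -> "ywofosrzqitd" -> "ywfsrzqtd"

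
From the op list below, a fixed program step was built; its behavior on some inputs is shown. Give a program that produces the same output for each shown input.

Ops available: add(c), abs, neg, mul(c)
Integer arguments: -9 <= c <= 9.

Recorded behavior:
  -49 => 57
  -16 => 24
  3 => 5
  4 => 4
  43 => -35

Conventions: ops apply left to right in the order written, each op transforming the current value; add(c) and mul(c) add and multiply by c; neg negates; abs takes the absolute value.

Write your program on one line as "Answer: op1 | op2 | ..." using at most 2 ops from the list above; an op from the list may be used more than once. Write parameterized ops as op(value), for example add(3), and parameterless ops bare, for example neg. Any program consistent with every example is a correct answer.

add(-8) | neg

Check, running the answer program on each example:
  -49 -> -57 -> 57
  -16 -> -24 -> 24
  3 -> -5 -> 5
  4 -> -4 -> 4
  43 -> 35 -> -35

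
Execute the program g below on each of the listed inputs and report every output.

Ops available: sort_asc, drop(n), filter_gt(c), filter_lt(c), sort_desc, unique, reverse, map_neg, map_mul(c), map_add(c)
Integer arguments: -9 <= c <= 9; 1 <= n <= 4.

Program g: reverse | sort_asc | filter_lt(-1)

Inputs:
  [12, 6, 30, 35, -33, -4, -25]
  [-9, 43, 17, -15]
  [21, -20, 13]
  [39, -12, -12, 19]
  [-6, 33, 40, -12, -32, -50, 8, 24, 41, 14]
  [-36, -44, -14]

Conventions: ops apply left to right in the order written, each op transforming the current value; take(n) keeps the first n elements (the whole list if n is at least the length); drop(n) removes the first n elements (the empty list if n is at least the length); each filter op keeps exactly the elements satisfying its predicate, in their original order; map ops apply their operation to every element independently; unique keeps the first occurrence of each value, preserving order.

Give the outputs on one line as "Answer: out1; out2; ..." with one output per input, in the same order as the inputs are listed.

Execution, op by op:
  [12, 6, 30, 35, -33, -4, -25] -> [-25, -4, -33, 35, 30, 6, 12] -> [-33, -25, -4, 6, 12, 30, 35] -> [-33, -25, -4]
  [-9, 43, 17, -15] -> [-15, 17, 43, -9] -> [-15, -9, 17, 43] -> [-15, -9]
  [21, -20, 13] -> [13, -20, 21] -> [-20, 13, 21] -> [-20]
  [39, -12, -12, 19] -> [19, -12, -12, 39] -> [-12, -12, 19, 39] -> [-12, -12]
  [-6, 33, 40, -12, -32, -50, 8, 24, 41, 14] -> [14, 41, 24, 8, -50, -32, -12, 40, 33, -6] -> [-50, -32, -12, -6, 8, 14, 24, 33, 40, 41] -> [-50, -32, -12, -6]
  [-36, -44, -14] -> [-14, -44, -36] -> [-44, -36, -14] -> [-44, -36, -14]

[-33, -25, -4]; [-15, -9]; [-20]; [-12, -12]; [-50, -32, -12, -6]; [-44, -36, -14]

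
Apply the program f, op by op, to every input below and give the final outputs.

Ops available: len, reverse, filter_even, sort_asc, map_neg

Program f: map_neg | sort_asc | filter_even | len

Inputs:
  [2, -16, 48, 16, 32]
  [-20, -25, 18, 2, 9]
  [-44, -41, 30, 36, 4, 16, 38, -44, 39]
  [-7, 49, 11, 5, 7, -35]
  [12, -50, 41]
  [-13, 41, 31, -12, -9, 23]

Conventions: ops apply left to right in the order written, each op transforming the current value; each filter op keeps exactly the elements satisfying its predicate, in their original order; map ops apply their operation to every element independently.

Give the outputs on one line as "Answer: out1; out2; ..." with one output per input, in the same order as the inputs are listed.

Execution, op by op:
  [2, -16, 48, 16, 32] -> [-2, 16, -48, -16, -32] -> [-48, -32, -16, -2, 16] -> [-48, -32, -16, -2, 16] -> 5
  [-20, -25, 18, 2, 9] -> [20, 25, -18, -2, -9] -> [-18, -9, -2, 20, 25] -> [-18, -2, 20] -> 3
  [-44, -41, 30, 36, 4, 16, 38, -44, 39] -> [44, 41, -30, -36, -4, -16, -38, 44, -39] -> [-39, -38, -36, -30, -16, -4, 41, 44, 44] -> [-38, -36, -30, -16, -4, 44, 44] -> 7
  [-7, 49, 11, 5, 7, -35] -> [7, -49, -11, -5, -7, 35] -> [-49, -11, -7, -5, 7, 35] -> [] -> 0
  [12, -50, 41] -> [-12, 50, -41] -> [-41, -12, 50] -> [-12, 50] -> 2
  [-13, 41, 31, -12, -9, 23] -> [13, -41, -31, 12, 9, -23] -> [-41, -31, -23, 9, 12, 13] -> [12] -> 1

5; 3; 7; 0; 2; 1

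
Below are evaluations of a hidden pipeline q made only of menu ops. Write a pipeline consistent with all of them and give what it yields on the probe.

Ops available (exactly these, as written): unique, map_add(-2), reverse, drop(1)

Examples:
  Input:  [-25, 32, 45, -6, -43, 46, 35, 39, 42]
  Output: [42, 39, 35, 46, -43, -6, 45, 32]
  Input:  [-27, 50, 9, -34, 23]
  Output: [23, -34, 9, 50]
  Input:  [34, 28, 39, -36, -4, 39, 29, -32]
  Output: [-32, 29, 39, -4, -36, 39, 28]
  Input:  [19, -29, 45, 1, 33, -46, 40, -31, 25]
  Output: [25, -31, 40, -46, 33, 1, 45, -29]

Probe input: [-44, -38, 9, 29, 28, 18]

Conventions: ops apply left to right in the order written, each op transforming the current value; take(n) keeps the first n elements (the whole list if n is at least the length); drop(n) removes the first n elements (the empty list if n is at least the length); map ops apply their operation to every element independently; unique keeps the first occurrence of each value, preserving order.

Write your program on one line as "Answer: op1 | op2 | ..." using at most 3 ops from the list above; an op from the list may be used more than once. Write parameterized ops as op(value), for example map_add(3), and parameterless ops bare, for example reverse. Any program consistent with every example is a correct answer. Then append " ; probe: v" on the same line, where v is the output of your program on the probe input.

drop(1) | reverse ; probe: [18, 28, 29, 9, -38]

Check, running the answer program on each example:
  [-25, 32, 45, -6, -43, 46, 35, 39, 42] -> [32, 45, -6, -43, 46, 35, 39, 42] -> [42, 39, 35, 46, -43, -6, 45, 32]
  [-27, 50, 9, -34, 23] -> [50, 9, -34, 23] -> [23, -34, 9, 50]
  [34, 28, 39, -36, -4, 39, 29, -32] -> [28, 39, -36, -4, 39, 29, -32] -> [-32, 29, 39, -4, -36, 39, 28]
  [19, -29, 45, 1, 33, -46, 40, -31, 25] -> [-29, 45, 1, 33, -46, 40, -31, 25] -> [25, -31, 40, -46, 33, 1, 45, -29]
  probe: [-44, -38, 9, 29, 28, 18] -> [-38, 9, 29, 28, 18] -> [18, 28, 29, 9, -38]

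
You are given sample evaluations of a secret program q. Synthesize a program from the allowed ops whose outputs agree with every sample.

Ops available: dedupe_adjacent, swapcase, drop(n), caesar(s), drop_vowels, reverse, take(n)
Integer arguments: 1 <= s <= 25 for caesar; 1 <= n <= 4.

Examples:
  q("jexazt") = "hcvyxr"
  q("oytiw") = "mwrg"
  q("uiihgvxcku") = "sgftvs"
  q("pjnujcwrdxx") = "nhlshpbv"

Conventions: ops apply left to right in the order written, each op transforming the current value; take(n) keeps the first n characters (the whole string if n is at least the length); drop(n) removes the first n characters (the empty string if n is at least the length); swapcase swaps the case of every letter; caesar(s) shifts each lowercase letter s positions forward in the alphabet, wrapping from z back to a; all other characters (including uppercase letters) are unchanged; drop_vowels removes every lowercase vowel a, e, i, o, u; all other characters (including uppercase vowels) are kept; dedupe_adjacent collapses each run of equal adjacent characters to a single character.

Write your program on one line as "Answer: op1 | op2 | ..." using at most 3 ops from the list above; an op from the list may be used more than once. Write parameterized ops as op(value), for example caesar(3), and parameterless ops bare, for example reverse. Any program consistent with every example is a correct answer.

caesar(24) | dedupe_adjacent | drop_vowels

Check, running the answer program on each example:
  "jexazt" -> "hcvyxr" -> "hcvyxr" -> "hcvyxr"
  "oytiw" -> "mwrgu" -> "mwrgu" -> "mwrg"
  "uiihgvxcku" -> "sggfetvais" -> "sgfetvais" -> "sgftvs"
  "pjnujcwrdxx" -> "nhlshaupbvv" -> "nhlshaupbv" -> "nhlshpbv"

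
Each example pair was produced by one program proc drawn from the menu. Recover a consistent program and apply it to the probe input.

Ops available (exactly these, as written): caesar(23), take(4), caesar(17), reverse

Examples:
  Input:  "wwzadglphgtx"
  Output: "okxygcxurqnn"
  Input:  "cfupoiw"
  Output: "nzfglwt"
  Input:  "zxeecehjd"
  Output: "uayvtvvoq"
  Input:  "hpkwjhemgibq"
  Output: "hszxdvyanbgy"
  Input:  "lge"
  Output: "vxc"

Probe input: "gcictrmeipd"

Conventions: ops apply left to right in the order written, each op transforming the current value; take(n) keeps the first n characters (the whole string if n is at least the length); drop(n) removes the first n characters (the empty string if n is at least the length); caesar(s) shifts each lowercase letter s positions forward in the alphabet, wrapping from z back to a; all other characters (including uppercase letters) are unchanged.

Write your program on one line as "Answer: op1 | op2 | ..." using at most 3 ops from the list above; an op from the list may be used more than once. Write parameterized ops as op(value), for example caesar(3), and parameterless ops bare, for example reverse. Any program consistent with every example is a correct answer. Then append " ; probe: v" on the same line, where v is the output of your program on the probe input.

caesar(17) | reverse ; probe: "ugzvdiktztx"

Check, running the answer program on each example:
  "wwzadglphgtx" -> "nnqruxcgyxko" -> "okxygcxurqnn"
  "cfupoiw" -> "twlgfzn" -> "nzfglwt"
  "zxeecehjd" -> "qovvtvyau" -> "uayvtvvoq"
  "hpkwjhemgibq" -> "ygbnayvdxzsh" -> "hszxdvyanbgy"
  "lge" -> "cxv" -> "vxc"
  probe: "gcictrmeipd" -> "xtztkidvzgu" -> "ugzvdiktztx"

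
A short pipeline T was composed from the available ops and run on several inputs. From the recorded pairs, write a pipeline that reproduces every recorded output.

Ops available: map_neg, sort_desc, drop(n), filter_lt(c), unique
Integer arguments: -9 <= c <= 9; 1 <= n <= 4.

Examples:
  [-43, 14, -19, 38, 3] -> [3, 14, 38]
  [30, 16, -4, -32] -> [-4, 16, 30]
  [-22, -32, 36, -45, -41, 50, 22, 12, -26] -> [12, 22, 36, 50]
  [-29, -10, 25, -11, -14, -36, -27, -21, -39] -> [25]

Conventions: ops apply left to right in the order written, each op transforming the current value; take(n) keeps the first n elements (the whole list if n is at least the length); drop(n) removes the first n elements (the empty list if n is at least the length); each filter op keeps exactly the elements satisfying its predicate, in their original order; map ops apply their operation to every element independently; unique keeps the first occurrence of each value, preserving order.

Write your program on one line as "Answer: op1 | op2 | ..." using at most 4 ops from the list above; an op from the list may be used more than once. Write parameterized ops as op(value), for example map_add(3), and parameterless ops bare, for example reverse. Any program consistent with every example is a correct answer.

map_neg | sort_desc | filter_lt(7) | map_neg

Check, running the answer program on each example:
  [-43, 14, -19, 38, 3] -> [43, -14, 19, -38, -3] -> [43, 19, -3, -14, -38] -> [-3, -14, -38] -> [3, 14, 38]
  [30, 16, -4, -32] -> [-30, -16, 4, 32] -> [32, 4, -16, -30] -> [4, -16, -30] -> [-4, 16, 30]
  [-22, -32, 36, -45, -41, 50, 22, 12, -26] -> [22, 32, -36, 45, 41, -50, -22, -12, 26] -> [45, 41, 32, 26, 22, -12, -22, -36, -50] -> [-12, -22, -36, -50] -> [12, 22, 36, 50]
  [-29, -10, 25, -11, -14, -36, -27, -21, -39] -> [29, 10, -25, 11, 14, 36, 27, 21, 39] -> [39, 36, 29, 27, 21, 14, 11, 10, -25] -> [-25] -> [25]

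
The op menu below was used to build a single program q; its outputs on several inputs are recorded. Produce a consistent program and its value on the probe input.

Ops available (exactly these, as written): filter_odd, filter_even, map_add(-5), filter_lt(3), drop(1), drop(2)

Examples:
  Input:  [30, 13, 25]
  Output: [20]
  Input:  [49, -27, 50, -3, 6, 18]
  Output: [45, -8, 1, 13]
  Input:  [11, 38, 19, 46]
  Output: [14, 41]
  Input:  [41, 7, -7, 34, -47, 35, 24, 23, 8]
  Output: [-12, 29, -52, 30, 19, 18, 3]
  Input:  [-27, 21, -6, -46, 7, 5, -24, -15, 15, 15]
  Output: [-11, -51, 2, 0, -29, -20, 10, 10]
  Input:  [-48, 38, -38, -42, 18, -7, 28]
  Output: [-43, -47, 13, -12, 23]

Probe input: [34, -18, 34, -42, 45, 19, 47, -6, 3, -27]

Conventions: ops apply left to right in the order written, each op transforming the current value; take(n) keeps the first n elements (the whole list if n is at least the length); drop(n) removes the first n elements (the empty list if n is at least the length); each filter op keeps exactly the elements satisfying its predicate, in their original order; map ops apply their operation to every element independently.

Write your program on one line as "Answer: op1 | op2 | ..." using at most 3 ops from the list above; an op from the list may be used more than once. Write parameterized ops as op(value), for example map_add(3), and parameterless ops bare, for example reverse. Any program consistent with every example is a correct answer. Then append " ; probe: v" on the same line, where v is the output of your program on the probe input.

map_add(-5) | drop(2) ; probe: [29, -47, 40, 14, 42, -11, -2, -32]

Check, running the answer program on each example:
  [30, 13, 25] -> [25, 8, 20] -> [20]
  [49, -27, 50, -3, 6, 18] -> [44, -32, 45, -8, 1, 13] -> [45, -8, 1, 13]
  [11, 38, 19, 46] -> [6, 33, 14, 41] -> [14, 41]
  [41, 7, -7, 34, -47, 35, 24, 23, 8] -> [36, 2, -12, 29, -52, 30, 19, 18, 3] -> [-12, 29, -52, 30, 19, 18, 3]
  [-27, 21, -6, -46, 7, 5, -24, -15, 15, 15] -> [-32, 16, -11, -51, 2, 0, -29, -20, 10, 10] -> [-11, -51, 2, 0, -29, -20, 10, 10]
  [-48, 38, -38, -42, 18, -7, 28] -> [-53, 33, -43, -47, 13, -12, 23] -> [-43, -47, 13, -12, 23]
  probe: [34, -18, 34, -42, 45, 19, 47, -6, 3, -27] -> [29, -23, 29, -47, 40, 14, 42, -11, -2, -32] -> [29, -47, 40, 14, 42, -11, -2, -32]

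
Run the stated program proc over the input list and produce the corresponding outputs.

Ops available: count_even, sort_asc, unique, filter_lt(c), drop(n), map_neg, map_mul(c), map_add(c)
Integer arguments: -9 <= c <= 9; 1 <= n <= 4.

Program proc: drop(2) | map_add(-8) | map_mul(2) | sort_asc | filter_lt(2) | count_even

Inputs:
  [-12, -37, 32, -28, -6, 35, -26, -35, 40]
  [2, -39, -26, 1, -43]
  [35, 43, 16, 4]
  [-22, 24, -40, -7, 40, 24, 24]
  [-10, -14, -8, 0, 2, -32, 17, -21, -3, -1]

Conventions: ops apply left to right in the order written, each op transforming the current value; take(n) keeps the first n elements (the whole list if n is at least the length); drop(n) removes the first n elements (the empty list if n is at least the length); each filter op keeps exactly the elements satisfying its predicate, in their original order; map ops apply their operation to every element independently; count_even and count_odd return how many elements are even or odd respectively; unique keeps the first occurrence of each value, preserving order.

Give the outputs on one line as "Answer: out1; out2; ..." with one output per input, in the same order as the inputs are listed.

Execution, op by op:
  [-12, -37, 32, -28, -6, 35, -26, -35, 40] -> [32, -28, -6, 35, -26, -35, 40] -> [24, -36, -14, 27, -34, -43, 32] -> [48, -72, -28, 54, -68, -86, 64] -> [-86, -72, -68, -28, 48, 54, 64] -> [-86, -72, -68, -28] -> 4
  [2, -39, -26, 1, -43] -> [-26, 1, -43] -> [-34, -7, -51] -> [-68, -14, -102] -> [-102, -68, -14] -> [-102, -68, -14] -> 3
  [35, 43, 16, 4] -> [16, 4] -> [8, -4] -> [16, -8] -> [-8, 16] -> [-8] -> 1
  [-22, 24, -40, -7, 40, 24, 24] -> [-40, -7, 40, 24, 24] -> [-48, -15, 32, 16, 16] -> [-96, -30, 64, 32, 32] -> [-96, -30, 32, 32, 64] -> [-96, -30] -> 2
  [-10, -14, -8, 0, 2, -32, 17, -21, -3, -1] -> [-8, 0, 2, -32, 17, -21, -3, -1] -> [-16, -8, -6, -40, 9, -29, -11, -9] -> [-32, -16, -12, -80, 18, -58, -22, -18] -> [-80, -58, -32, -22, -18, -16, -12, 18] -> [-80, -58, -32, -22, -18, -16, -12] -> 7

4; 3; 1; 2; 7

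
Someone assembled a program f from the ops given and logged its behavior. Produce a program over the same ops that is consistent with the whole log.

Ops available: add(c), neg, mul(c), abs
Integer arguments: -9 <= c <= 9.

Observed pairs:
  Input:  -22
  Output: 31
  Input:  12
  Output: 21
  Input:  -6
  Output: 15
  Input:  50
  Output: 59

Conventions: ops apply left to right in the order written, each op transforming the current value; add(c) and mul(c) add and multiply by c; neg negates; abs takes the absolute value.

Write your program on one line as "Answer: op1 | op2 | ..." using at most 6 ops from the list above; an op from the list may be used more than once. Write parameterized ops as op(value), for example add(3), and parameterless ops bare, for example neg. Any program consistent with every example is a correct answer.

neg | abs | add(-1) | add(7) | add(3)

Check, running the answer program on each example:
  -22 -> 22 -> 22 -> 21 -> 28 -> 31
  12 -> -12 -> 12 -> 11 -> 18 -> 21
  -6 -> 6 -> 6 -> 5 -> 12 -> 15
  50 -> -50 -> 50 -> 49 -> 56 -> 59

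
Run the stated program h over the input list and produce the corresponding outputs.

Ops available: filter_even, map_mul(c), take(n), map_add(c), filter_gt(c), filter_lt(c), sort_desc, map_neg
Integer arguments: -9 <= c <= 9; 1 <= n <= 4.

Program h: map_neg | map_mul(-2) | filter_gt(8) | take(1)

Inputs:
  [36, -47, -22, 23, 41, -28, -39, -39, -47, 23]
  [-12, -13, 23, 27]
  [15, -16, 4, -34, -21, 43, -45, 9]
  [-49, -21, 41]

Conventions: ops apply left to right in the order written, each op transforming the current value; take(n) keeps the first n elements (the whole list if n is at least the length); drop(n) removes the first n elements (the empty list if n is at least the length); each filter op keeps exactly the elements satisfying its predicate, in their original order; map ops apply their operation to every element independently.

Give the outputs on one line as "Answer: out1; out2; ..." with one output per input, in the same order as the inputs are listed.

Execution, op by op:
  [36, -47, -22, 23, 41, -28, -39, -39, -47, 23] -> [-36, 47, 22, -23, -41, 28, 39, 39, 47, -23] -> [72, -94, -44, 46, 82, -56, -78, -78, -94, 46] -> [72, 46, 82, 46] -> [72]
  [-12, -13, 23, 27] -> [12, 13, -23, -27] -> [-24, -26, 46, 54] -> [46, 54] -> [46]
  [15, -16, 4, -34, -21, 43, -45, 9] -> [-15, 16, -4, 34, 21, -43, 45, -9] -> [30, -32, 8, -68, -42, 86, -90, 18] -> [30, 86, 18] -> [30]
  [-49, -21, 41] -> [49, 21, -41] -> [-98, -42, 82] -> [82] -> [82]

[72]; [46]; [30]; [82]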